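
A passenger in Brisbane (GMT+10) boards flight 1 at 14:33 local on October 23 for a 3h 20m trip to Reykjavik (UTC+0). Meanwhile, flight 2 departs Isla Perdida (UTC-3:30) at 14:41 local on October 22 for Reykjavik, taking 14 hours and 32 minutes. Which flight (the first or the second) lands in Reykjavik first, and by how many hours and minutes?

Flight 1 in UTC: 14:33 − 10:00 = 04:33 on Oct 23.
+3 hours 20 minutes → arrive 07:53 UTC on Oct 23.
Flight 2 in UTC: 14:41 + 3:30 = 18:11 on Oct 22.
+14 hours 32 minutes → arrive 08:43 UTC on Oct 23.
Flight 1 lands earlier by 50 minutes.

the first, by 50 minutes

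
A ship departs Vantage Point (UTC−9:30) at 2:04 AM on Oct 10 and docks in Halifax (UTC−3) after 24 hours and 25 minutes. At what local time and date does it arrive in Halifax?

Convert departure to UTC: 2:04 AM + 9:30 = 11:34 AM UTC on Oct 10.
Add 24 hours 25 minutes travel time → 11:59 AM UTC (Oct 11).
Halifax is UTC−3:00, so local arrival = 11:59 AM − 3:00 = 8:59 AM on Oct 11.

8:59 AM on October 11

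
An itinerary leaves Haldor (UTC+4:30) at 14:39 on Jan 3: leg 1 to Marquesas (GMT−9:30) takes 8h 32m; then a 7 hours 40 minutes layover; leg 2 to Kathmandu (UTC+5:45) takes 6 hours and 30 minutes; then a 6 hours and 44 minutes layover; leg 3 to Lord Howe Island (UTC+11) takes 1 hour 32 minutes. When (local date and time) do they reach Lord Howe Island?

04:07 on January 5

Convert departure to UTC: 14:39 − 4:30 = 10:09 UTC on Jan 3.
Add 8 hours 32 minutes leg 1 → 18:41 UTC.
Add 7 hours and 40 minutes layover in Marquesas → 02:21 UTC (Jan 4).
Add 6 hours 30 minutes leg 2 → 08:51 UTC.
Add 6 hours 44 minutes layover in Kathmandu → 15:35 UTC.
Add 1 hour 32 minutes leg 3 → 17:07 UTC.
Lord Howe Island is UTC+11:00, so local arrival = 17:07 + 11:00 = 04:07 on Jan 5.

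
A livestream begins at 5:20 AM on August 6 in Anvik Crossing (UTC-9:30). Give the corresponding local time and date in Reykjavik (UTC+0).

2:50 PM on August 6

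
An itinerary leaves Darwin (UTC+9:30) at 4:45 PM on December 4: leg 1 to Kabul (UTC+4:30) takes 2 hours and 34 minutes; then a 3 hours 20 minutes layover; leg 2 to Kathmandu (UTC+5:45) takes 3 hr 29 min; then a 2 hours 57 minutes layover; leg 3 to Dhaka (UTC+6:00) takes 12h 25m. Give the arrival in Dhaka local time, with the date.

2:00 PM on December 5

Convert departure to UTC: 4:45 PM − 9:30 = 7:15 AM UTC on Dec 4.
Add 2 hours 34 minutes leg 1 → 9:49 AM UTC.
Add 3 hours and 20 minutes layover in Kabul → 1:09 PM UTC.
Add 3 hours and 29 minutes leg 2 → 4:38 PM UTC.
Add 2 hours 57 minutes layover in Kathmandu → 7:35 PM UTC.
Add 12 hours 25 minutes leg 3 → 8:00 AM UTC (Dec 5).
Dhaka is UTC+6:00, so local arrival = 8:00 AM + 6:00 = 2:00 PM on Dec 5.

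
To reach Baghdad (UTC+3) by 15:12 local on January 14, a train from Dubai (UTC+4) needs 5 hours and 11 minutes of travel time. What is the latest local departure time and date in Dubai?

11:01 on January 14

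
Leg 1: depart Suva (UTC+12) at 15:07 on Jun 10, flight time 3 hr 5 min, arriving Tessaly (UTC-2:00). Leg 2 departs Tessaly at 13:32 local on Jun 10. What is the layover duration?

Convert departure to UTC: 15:07 − 12:00 = 03:07 UTC on Jun 10.
Add 3 hours 5 minutes flight time → 06:12 UTC.
Tessaly is UTC−2:00, so local arrival = 06:12 − 2:00 = 04:12 on Jun 10.
Layover = 13:32 − 04:12 = 9 hours 20 minutes.

9 hours 20 minutes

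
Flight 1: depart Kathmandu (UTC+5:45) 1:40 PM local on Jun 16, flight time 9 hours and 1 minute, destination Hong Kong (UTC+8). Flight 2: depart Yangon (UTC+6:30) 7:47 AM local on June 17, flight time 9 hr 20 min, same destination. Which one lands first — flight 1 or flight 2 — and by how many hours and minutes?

the first, by 17 hours 41 minutes

Flight 1 in UTC: 1:40 PM − 5:45 = 7:55 AM on Jun 16.
+9 hours and 1 minute → arrive 4:56 PM UTC on Jun 16.
Flight 2 in UTC: 7:47 AM − 6:30 = 1:17 AM on Jun 17.
+9 hours and 20 minutes → arrive 10:37 AM UTC on Jun 17.
Flight 1 lands earlier by 17 hours 41 minutes.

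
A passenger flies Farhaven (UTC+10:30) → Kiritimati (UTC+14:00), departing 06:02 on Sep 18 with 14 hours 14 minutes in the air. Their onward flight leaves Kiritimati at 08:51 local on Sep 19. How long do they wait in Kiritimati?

9 hours 5 minutes

Convert departure to UTC: 06:02 − 10:30 = 19:32 UTC on Sep 17.
Add 14 hours 14 minutes flight time → 09:46 UTC (Sep 18).
Kiritimati is UTC+14:00, so local arrival = 09:46 + 14:00 = 23:46 on Sep 18.
Layover = 08:51 − 23:46 (+1 day) = 9 hours 5 minutes.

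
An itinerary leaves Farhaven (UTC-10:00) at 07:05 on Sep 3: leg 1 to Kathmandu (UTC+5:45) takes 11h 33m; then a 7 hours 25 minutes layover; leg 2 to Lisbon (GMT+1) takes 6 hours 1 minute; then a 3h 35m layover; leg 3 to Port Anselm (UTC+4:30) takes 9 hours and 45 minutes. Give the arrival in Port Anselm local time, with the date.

Convert departure to UTC: 07:05 + 10:00 = 17:05 UTC on Sep 3.
Add 11 hours 33 minutes leg 1 → 04:38 UTC (Sep 4).
Add 7 hours 25 minutes layover in Kathmandu → 12:03 UTC.
Add 6 hours and 1 minute leg 2 → 18:04 UTC.
Add 3 hours 35 minutes layover in Lisbon → 21:39 UTC.
Add 9 hours and 45 minutes leg 3 → 07:24 UTC (Sep 5).
Port Anselm is UTC+4:30, so local arrival = 07:24 + 4:30 = 11:54 on Sep 5.

11:54 on Sep 5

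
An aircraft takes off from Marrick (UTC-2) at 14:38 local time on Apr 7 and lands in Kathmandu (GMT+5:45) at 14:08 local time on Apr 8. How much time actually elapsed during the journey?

15 hours 45 minutes

Kathmandu is 7:45 ahead of Marrick.
Clock-face elapsed time (ignoring zones) is 23 hours 30 minutes.
Actual elapsed = 23 hours 30 minutes − 7:45 = 15 hours 45 minutes.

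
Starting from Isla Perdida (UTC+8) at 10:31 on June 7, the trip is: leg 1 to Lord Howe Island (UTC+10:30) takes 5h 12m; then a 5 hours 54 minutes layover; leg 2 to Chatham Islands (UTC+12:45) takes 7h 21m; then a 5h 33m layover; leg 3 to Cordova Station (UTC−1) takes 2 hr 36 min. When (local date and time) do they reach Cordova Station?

Convert departure to UTC: 10:31 − 8:00 = 02:31 UTC on Jun 7.
Add 5 hours 12 minutes leg 1 → 07:43 UTC.
Add 5 hours 54 minutes layover in Lord Howe Island → 13:37 UTC.
Add 7 hours 21 minutes leg 2 → 20:58 UTC.
Add 5 hours and 33 minutes layover in Chatham Islands → 02:31 UTC (Jun 8).
Add 2 hours 36 minutes leg 3 → 05:07 UTC.
Cordova Station is UTC−1:00, so local arrival = 05:07 − 1:00 = 04:07 on Jun 8.

04:07 on Jun 8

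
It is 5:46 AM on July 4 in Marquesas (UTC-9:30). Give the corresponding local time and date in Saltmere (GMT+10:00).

1:16 AM on Jul 5

In UTC: 5:46 AM + 9:30 = 3:16 PM on Jul 4.
Saltmere is UTC+10:00: 3:16 PM + 10:00 = 1:16 AM on Jul 5.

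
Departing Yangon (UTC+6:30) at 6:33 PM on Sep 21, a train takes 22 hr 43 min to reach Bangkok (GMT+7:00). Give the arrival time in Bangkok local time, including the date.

5:46 PM on Sep 22

Convert departure to UTC: 6:33 PM − 6:30 = 12:03 PM UTC on Sep 21.
Add 22 hours and 43 minutes travel time → 10:46 AM UTC (Sep 22).
Bangkok is UTC+7:00, so local arrival = 10:46 AM + 7:00 = 5:46 PM on Sep 22.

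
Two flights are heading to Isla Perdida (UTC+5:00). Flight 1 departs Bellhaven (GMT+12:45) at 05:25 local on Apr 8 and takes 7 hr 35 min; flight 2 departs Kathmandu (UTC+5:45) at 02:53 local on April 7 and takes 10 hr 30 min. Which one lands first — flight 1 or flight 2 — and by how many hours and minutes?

the second, by 16 hours 37 minutes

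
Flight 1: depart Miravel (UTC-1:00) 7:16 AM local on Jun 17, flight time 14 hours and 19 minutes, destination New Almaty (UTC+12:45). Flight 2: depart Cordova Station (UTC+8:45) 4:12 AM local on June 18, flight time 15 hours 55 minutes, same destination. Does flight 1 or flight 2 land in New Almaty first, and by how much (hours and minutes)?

the first, by 12 hours 47 minutes

Flight 1 in UTC: 7:16 AM + 1:00 = 8:16 AM on Jun 17.
+14 hours and 19 minutes → arrive 10:35 PM UTC on Jun 17.
Flight 2 in UTC: 4:12 AM − 8:45 = 7:27 PM on Jun 17.
+15 hours and 55 minutes → arrive 11:22 AM UTC on Jun 18.
Flight 1 lands earlier by 12 hours 47 minutes.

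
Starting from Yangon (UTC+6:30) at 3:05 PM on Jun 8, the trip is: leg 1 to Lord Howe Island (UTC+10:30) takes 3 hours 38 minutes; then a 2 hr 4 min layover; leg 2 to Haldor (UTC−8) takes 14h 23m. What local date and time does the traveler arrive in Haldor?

Convert departure to UTC: 3:05 PM − 6:30 = 8:35 AM UTC on Jun 8.
Add 3 hours 38 minutes leg 1 → 12:13 PM UTC.
Add 2 hours and 4 minutes layover in Lord Howe Island → 2:17 PM UTC.
Add 14 hours 23 minutes leg 2 → 4:40 AM UTC (Jun 9).
Haldor is UTC−8:00, so local arrival = 4:40 AM − 8:00 = 8:40 PM on Jun 8.

8:40 PM on Jun 8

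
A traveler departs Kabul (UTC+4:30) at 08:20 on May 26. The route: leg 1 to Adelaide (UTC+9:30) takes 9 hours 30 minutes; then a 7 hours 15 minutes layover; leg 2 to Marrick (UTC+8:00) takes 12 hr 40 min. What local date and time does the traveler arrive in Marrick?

Convert departure to UTC: 08:20 − 4:30 = 03:50 UTC on May 26.
Add 9 hours and 30 minutes leg 1 → 13:20 UTC.
Add 7 hours and 15 minutes layover in Adelaide → 20:35 UTC.
Add 12 hours 40 minutes leg 2 → 09:15 UTC (May 27).
Marrick is UTC+8:00, so local arrival = 09:15 + 8:00 = 17:15 on May 27.

17:15 on May 27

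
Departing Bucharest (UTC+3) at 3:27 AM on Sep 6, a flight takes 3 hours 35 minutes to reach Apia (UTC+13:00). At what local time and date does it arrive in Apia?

Convert departure to UTC: 3:27 AM − 3:00 = 12:27 AM UTC on Sep 6.
Add 3 hours 35 minutes travel time → 4:02 AM UTC.
Apia is UTC+13:00, so local arrival = 4:02 AM + 13:00 = 5:02 PM on Sep 6.

5:02 PM on September 6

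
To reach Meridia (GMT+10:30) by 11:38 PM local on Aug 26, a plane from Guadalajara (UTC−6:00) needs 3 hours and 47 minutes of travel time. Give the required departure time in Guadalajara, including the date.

Target arrival in UTC: 11:38 PM − 10:30 = 1:08 PM on Aug 26.
Subtract 3 hours 47 minutes → departure 9:21 AM UTC on Aug 26.
Guadalajara is UTC−6:00: 9:21 AM − 6:00 = 3:21 AM on Aug 26.

3:21 AM on Aug 26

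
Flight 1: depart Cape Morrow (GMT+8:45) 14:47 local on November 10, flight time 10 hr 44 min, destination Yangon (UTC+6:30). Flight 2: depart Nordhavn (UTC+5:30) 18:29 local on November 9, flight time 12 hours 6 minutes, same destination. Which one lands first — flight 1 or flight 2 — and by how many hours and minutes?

Flight 1 in UTC: 14:47 − 8:45 = 06:02 on Nov 10.
+10 hours and 44 minutes → arrive 16:46 UTC on Nov 10.
Flight 2 in UTC: 18:29 − 5:30 = 12:59 on Nov 9.
+12 hours and 6 minutes → arrive 01:05 UTC on Nov 10.
Flight 2 lands earlier by 15 hours 41 minutes.

the second, by 15 hours 41 minutes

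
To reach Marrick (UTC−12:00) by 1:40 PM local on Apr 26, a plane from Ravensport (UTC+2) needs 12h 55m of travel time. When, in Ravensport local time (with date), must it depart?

Target arrival in UTC: 1:40 PM + 12:00 = 1:40 AM on Apr 27.
Subtract 12 hours 55 minutes → departure 12:45 PM UTC on Apr 26.
Ravensport is UTC+2:00: 12:45 PM + 2:00 = 2:45 PM on Apr 26.

2:45 PM on April 26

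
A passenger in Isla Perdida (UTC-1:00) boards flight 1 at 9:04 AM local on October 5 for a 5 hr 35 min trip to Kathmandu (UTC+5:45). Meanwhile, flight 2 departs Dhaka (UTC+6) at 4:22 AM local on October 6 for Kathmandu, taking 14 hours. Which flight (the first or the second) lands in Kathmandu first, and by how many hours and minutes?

the first, by 20 hours 43 minutes

Flight 1 in UTC: 9:04 AM + 1:00 = 10:04 AM on Oct 5.
+5 hours 35 minutes → arrive 3:39 PM UTC on Oct 5.
Flight 2 in UTC: 4:22 AM − 6:00 = 10:22 PM on Oct 5.
+14 hours → arrive 12:22 PM UTC on Oct 6.
Flight 1 lands earlier by 20 hours 43 minutes.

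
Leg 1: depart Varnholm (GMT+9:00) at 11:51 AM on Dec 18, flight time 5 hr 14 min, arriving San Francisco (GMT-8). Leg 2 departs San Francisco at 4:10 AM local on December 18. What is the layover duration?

4 hours 5 minutes

Convert departure to UTC: 11:51 AM − 9:00 = 2:51 AM UTC on Dec 18.
Add 5 hours 14 minutes flight time → 8:05 AM UTC.
San Francisco is UTC−8:00, so local arrival = 8:05 AM − 8:00 = 12:05 AM on Dec 18.
Layover = 4:10 AM − 12:05 AM = 4 hours 5 minutes.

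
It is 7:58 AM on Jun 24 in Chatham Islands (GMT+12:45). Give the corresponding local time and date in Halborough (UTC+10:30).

5:43 AM on June 24

Halborough is 2:15 behind Chatham Islands.
Shift by the zone difference: 7:58 AM − 2:15 = 5:43 AM on Jun 24 in Halborough.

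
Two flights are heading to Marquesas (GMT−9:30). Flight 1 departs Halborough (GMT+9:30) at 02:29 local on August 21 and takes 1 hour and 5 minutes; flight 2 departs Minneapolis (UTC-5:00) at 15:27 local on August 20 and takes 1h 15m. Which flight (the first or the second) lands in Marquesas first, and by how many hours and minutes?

the first, by 3 hours 38 minutes

Flight 1 in UTC: 02:29 − 9:30 = 16:59 on Aug 20.
+1 hour and 5 minutes → arrive 18:04 UTC on Aug 20.
Flight 2 in UTC: 15:27 + 5:00 = 20:27 on Aug 20.
+1 hour 15 minutes → arrive 21:42 UTC on Aug 20.
Flight 1 lands earlier by 3 hours 38 minutes.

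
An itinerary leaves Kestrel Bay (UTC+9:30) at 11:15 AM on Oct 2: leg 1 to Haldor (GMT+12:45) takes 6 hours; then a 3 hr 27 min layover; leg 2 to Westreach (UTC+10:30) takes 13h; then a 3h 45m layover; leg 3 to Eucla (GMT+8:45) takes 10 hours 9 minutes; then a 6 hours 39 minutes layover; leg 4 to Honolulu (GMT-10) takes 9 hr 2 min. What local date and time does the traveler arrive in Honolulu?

Convert departure to UTC: 11:15 AM − 9:30 = 1:45 AM UTC on Oct 2.
Add 6 hours leg 1 → 7:45 AM UTC.
Add 3 hours and 27 minutes layover in Haldor → 11:12 AM UTC.
Add 13 hours leg 2 → 12:12 AM UTC (Oct 3).
Add 3 hours 45 minutes layover in Westreach → 3:57 AM UTC.
Add 10 hours 9 minutes leg 3 → 2:06 PM UTC.
Add 6 hours and 39 minutes layover in Eucla → 8:45 PM UTC.
Add 9 hours 2 minutes leg 4 → 5:47 AM UTC (Oct 4).
Honolulu is UTC−10:00, so local arrival = 5:47 AM − 10:00 = 7:47 PM on Oct 3.

7:47 PM on Oct 3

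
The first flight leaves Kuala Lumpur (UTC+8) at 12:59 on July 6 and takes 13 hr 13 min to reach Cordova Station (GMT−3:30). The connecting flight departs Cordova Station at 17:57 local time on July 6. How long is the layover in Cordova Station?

3 hours 15 minutes

Convert departure to UTC: 12:59 − 8:00 = 04:59 UTC on Jul 6.
Add 13 hours and 13 minutes flight time → 18:12 UTC.
Cordova Station is UTC−3:30, so local arrival = 18:12 − 3:30 = 14:42 on Jul 6.
Layover = 17:57 − 14:42 = 3 hours 15 minutes.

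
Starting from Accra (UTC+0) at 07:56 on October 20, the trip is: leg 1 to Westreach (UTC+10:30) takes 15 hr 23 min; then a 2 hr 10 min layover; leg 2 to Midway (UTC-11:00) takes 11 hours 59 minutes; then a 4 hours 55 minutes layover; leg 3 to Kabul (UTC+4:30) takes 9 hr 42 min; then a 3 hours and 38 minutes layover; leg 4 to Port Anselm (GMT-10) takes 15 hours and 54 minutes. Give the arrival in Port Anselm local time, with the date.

13:37 on October 22

Accra is at UTC+0, so departure is already 07:56 UTC on Oct 20.
Add 15 hours and 23 minutes leg 1 → 23:19 UTC.
Add 2 hours and 10 minutes layover in Westreach → 01:29 UTC (Oct 21).
Add 11 hours and 59 minutes leg 2 → 13:28 UTC.
Add 4 hours 55 minutes layover in Midway → 18:23 UTC.
Add 9 hours 42 minutes leg 3 → 04:05 UTC (Oct 22).
Add 3 hours 38 minutes layover in Kabul → 07:43 UTC.
Add 15 hours and 54 minutes leg 4 → 23:37 UTC.
Port Anselm is UTC−10:00, so local arrival = 23:37 − 10:00 = 13:37 on Oct 22.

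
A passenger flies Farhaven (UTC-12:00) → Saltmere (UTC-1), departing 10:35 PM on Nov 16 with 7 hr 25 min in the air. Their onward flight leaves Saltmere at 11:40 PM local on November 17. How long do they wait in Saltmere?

Convert departure to UTC: 10:35 PM + 12:00 = 10:35 AM UTC on Nov 17.
Add 7 hours and 25 minutes flight time → 6:00 PM UTC.
Saltmere is UTC−1:00, so local arrival = 6:00 PM − 1:00 = 5:00 PM on Nov 17.
Layover = 11:40 PM − 5:00 PM = 6 hours 40 minutes.

6 hours 40 minutes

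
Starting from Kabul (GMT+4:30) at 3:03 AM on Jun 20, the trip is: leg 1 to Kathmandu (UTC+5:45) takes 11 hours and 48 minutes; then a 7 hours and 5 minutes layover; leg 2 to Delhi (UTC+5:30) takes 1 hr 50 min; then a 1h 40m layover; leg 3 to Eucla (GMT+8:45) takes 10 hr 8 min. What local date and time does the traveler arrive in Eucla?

Convert departure to UTC: 3:03 AM − 4:30 = 10:33 PM UTC on Jun 19.
Add 11 hours and 48 minutes leg 1 → 10:21 AM UTC (Jun 20).
Add 7 hours 5 minutes layover in Kathmandu → 5:26 PM UTC.
Add 1 hour 50 minutes leg 2 → 7:16 PM UTC.
Add 1 hour 40 minutes layover in Delhi → 8:56 PM UTC.
Add 10 hours and 8 minutes leg 3 → 7:04 AM UTC (Jun 21).
Eucla is UTC+8:45, so local arrival = 7:04 AM + 8:45 = 3:49 PM on Jun 21.

3:49 PM on June 21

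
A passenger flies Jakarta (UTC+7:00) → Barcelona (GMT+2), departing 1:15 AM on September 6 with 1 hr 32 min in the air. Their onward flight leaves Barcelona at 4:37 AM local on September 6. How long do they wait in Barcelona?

6 hours 50 minutes

Convert departure to UTC: 1:15 AM − 7:00 = 6:15 PM UTC on Sep 5.
Add 1 hour and 32 minutes flight time → 7:47 PM UTC.
Barcelona is UTC+2:00, so local arrival = 7:47 PM + 2:00 = 9:47 PM on Sep 5.
Layover = 4:37 AM − 9:47 PM (+1 day) = 6 hours 50 minutes.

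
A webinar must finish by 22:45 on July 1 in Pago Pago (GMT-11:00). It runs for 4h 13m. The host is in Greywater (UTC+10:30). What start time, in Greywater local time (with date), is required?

16:02 on July 2

Target end time in UTC: 22:45 + 11:00 = 09:45 on Jul 2.
Subtract 4 hours and 13 minutes → start 05:32 UTC on Jul 2.
Greywater is UTC+10:30: 05:32 + 10:30 = 16:02 on Jul 2.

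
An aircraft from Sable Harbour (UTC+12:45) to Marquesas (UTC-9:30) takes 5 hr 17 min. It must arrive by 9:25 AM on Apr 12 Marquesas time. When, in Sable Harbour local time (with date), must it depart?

2:23 AM on April 13

Target arrival in UTC: 9:25 AM + 9:30 = 6:55 PM on Apr 12.
Subtract 5 hours 17 minutes → departure 1:38 PM UTC on Apr 12.
Sable Harbour is UTC+12:45: 1:38 PM + 12:45 = 2:23 AM on Apr 13.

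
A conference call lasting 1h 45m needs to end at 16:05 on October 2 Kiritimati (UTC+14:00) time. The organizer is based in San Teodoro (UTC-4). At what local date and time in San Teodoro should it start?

Target end time in UTC: 16:05 − 14:00 = 02:05 on Oct 2.
Subtract 1 hour 45 minutes → start 00:20 UTC on Oct 2.
San Teodoro is UTC−4:00: 00:20 − 4:00 = 20:20 on Oct 1.

20:20 on October 1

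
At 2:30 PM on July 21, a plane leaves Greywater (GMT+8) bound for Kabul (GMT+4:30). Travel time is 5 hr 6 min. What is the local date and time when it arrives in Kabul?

4:06 PM on Jul 21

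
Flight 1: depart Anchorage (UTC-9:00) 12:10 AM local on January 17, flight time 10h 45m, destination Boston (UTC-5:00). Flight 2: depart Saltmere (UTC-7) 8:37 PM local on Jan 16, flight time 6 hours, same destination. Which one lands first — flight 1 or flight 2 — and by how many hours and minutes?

Flight 1 in UTC: 12:10 AM + 9:00 = 9:10 AM on Jan 17.
+10 hours and 45 minutes → arrive 7:55 PM UTC on Jan 17.
Flight 2 in UTC: 8:37 PM + 7:00 = 3:37 AM on Jan 17.
+6 hours → arrive 9:37 AM UTC on Jan 17.
Flight 2 lands earlier by 10 hours 18 minutes.

the second, by 10 hours 18 minutes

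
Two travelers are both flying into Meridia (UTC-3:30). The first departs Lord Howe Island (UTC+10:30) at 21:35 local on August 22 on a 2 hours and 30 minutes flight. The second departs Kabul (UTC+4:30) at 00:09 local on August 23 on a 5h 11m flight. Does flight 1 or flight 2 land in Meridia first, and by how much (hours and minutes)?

Flight 1 in UTC: 21:35 − 10:30 = 11:05 on Aug 22.
+2 hours 30 minutes → arrive 13:35 UTC on Aug 22.
Flight 2 in UTC: 00:09 − 4:30 = 19:39 on Aug 22.
+5 hours and 11 minutes → arrive 00:50 UTC on Aug 23.
Flight 1 lands earlier by 11 hours 15 minutes.

the first, by 11 hours 15 minutes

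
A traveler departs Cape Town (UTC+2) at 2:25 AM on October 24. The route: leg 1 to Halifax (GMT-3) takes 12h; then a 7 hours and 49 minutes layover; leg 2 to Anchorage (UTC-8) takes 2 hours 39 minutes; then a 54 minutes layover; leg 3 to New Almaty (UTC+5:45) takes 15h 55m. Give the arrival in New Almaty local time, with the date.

Convert departure to UTC: 2:25 AM − 2:00 = 12:25 AM UTC on Oct 24.
Add 12 hours leg 1 → 12:25 PM UTC.
Add 7 hours 49 minutes layover in Halifax → 8:14 PM UTC.
Add 2 hours and 39 minutes leg 2 → 10:53 PM UTC.
Add 54 minutes layover in Anchorage → 11:47 PM UTC.
Add 15 hours 55 minutes leg 3 → 3:42 PM UTC (Oct 25).
New Almaty is UTC+5:45, so local arrival = 3:42 PM + 5:45 = 9:27 PM on Oct 25.

9:27 PM on Oct 25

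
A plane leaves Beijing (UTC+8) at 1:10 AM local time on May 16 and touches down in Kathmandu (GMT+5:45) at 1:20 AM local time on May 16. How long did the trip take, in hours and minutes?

Departure in UTC: 1:10 AM − 8:00 = 5:10 PM on May 15.
Arrival in UTC: 1:20 AM − 5:45 = 7:35 PM on May 15.
Elapsed = 7:35 PM − 5:10 PM = 2 hours 25 minutes.

2 hours 25 minutes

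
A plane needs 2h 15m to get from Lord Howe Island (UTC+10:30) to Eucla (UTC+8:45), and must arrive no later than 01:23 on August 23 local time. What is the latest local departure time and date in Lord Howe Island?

00:53 on Aug 23

Target arrival in UTC: 01:23 − 8:45 = 16:38 on Aug 22.
Subtract 2 hours 15 minutes → departure 14:23 UTC on Aug 22.
Lord Howe Island is UTC+10:30: 14:23 + 10:30 = 00:53 on Aug 23.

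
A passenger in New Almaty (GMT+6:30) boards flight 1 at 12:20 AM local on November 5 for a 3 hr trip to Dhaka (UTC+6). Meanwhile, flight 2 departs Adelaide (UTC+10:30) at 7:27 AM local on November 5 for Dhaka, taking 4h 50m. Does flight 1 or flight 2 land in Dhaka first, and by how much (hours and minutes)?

Flight 1 in UTC: 12:20 AM − 6:30 = 5:50 PM on Nov 4.
+3 hours → arrive 8:50 PM UTC on Nov 4.
Flight 2 in UTC: 7:27 AM − 10:30 = 8:57 PM on Nov 4.
+4 hours 50 minutes → arrive 1:47 AM UTC on Nov 5.
Flight 1 lands earlier by 4 hours 57 minutes.

the first, by 4 hours 57 minutes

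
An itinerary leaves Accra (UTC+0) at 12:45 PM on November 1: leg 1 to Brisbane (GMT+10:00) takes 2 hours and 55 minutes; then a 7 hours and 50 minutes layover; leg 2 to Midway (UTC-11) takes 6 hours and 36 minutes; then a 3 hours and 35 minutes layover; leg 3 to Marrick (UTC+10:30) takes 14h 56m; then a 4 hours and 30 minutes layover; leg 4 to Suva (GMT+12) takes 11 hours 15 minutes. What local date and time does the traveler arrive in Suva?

4:22 AM on November 4

Accra is at UTC+0, so departure is already 12:45 PM UTC on Nov 1.
Add 2 hours 55 minutes leg 1 → 3:40 PM UTC.
Add 7 hours 50 minutes layover in Brisbane → 11:30 PM UTC.
Add 6 hours and 36 minutes leg 2 → 6:06 AM UTC (Nov 2).
Add 3 hours and 35 minutes layover in Midway → 9:41 AM UTC.
Add 14 hours and 56 minutes leg 3 → 12:37 AM UTC (Nov 3).
Add 4 hours 30 minutes layover in Marrick → 5:07 AM UTC.
Add 11 hours and 15 minutes leg 4 → 4:22 PM UTC.
Suva is UTC+12:00, so local arrival = 4:22 PM + 12:00 = 4:22 AM on Nov 4.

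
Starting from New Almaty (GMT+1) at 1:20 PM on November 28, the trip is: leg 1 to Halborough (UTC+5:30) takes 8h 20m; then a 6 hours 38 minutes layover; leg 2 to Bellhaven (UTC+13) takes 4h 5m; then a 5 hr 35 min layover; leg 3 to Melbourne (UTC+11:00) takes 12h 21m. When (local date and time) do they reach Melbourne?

Convert departure to UTC: 1:20 PM − 1:00 = 12:20 PM UTC on Nov 28.
Add 8 hours 20 minutes leg 1 → 8:40 PM UTC.
Add 6 hours and 38 minutes layover in Halborough → 3:18 AM UTC (Nov 29).
Add 4 hours 5 minutes leg 2 → 7:23 AM UTC.
Add 5 hours 35 minutes layover in Bellhaven → 12:58 PM UTC.
Add 12 hours and 21 minutes leg 3 → 1:19 AM UTC (Nov 30).
Melbourne is UTC+11:00, so local arrival = 1:19 AM + 11:00 = 12:19 PM on Nov 30.

12:19 PM on Nov 30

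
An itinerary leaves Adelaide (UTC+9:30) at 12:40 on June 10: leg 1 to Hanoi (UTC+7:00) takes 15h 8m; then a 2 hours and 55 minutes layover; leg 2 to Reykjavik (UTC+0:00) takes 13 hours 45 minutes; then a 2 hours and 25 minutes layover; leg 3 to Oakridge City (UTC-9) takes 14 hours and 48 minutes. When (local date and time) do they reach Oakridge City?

19:11 on Jun 11

Convert departure to UTC: 12:40 − 9:30 = 03:10 UTC on Jun 10.
Add 15 hours and 8 minutes leg 1 → 18:18 UTC.
Add 2 hours and 55 minutes layover in Hanoi → 21:13 UTC.
Add 13 hours and 45 minutes leg 2 → 10:58 UTC (Jun 11).
Add 2 hours 25 minutes layover in Reykjavik → 13:23 UTC.
Add 14 hours 48 minutes leg 3 → 04:11 UTC (Jun 12).
Oakridge City is UTC−9:00, so local arrival = 04:11 − 9:00 = 19:11 on Jun 11.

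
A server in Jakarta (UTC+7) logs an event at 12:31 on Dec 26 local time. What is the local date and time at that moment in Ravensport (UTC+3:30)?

09:01 on December 26

Ravensport is 3:30 behind Jakarta.
Shift by the zone difference: 12:31 − 3:30 = 09:01 on Dec 26 in Ravensport.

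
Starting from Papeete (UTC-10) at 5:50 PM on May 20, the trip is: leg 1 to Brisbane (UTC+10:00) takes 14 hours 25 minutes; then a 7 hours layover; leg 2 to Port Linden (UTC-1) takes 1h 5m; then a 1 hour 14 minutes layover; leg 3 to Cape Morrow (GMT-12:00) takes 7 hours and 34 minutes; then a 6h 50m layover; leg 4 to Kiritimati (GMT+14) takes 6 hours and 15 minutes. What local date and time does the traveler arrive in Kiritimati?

Convert departure to UTC: 5:50 PM + 10:00 = 3:50 AM UTC on May 21.
Add 14 hours and 25 minutes leg 1 → 6:15 PM UTC.
Add 7 hours layover in Brisbane → 1:15 AM UTC (May 22).
Add 1 hour 5 minutes leg 2 → 2:20 AM UTC.
Add 1 hour 14 minutes layover in Port Linden → 3:34 AM UTC.
Add 7 hours and 34 minutes leg 3 → 11:08 AM UTC.
Add 6 hours and 50 minutes layover in Cape Morrow → 5:58 PM UTC.
Add 6 hours 15 minutes leg 4 → 12:13 AM UTC (May 23).
Kiritimati is UTC+14:00, so local arrival = 12:13 AM + 14:00 = 2:13 PM on May 23.

2:13 PM on May 23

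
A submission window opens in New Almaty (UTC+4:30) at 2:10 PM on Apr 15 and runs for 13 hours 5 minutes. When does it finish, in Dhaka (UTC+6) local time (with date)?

Convert start to UTC: 2:10 PM − 4:30 = 9:40 AM UTC on Apr 15.
Add 13 hours 5 minutes duration → 10:45 PM UTC.
Dhaka is UTC+6:00, so local end time = 10:45 PM + 6:00 = 4:45 AM on Apr 16.

4:45 AM on Apr 16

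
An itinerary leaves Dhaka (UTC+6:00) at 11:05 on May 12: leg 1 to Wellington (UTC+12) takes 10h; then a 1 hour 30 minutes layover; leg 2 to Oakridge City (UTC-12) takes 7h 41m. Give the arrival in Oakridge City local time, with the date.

Convert departure to UTC: 11:05 − 6:00 = 05:05 UTC on May 12.
Add 10 hours leg 1 → 15:05 UTC.
Add 1 hour and 30 minutes layover in Wellington → 16:35 UTC.
Add 7 hours 41 minutes leg 2 → 00:16 UTC (May 13).
Oakridge City is UTC−12:00, so local arrival = 00:16 − 12:00 = 12:16 on May 12.

12:16 on May 12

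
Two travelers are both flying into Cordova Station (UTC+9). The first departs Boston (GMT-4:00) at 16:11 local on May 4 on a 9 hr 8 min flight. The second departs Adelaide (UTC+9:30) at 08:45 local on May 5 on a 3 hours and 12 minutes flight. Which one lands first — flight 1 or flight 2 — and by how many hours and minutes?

Flight 1 in UTC: 16:11 + 4:00 = 20:11 on May 4.
+9 hours and 8 minutes → arrive 05:19 UTC on May 5.
Flight 2 in UTC: 08:45 − 9:30 = 23:15 on May 4.
+3 hours and 12 minutes → arrive 02:27 UTC on May 5.
Flight 2 lands earlier by 2 hours 52 minutes.

the second, by 2 hours 52 minutes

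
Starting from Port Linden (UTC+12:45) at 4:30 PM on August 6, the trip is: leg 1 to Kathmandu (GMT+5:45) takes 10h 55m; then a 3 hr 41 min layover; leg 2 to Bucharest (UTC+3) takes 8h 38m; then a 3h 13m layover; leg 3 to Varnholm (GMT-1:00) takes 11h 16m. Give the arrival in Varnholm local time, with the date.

4:28 PM on August 7

Convert departure to UTC: 4:30 PM − 12:45 = 3:45 AM UTC on Aug 6.
Add 10 hours and 55 minutes leg 1 → 2:40 PM UTC.
Add 3 hours 41 minutes layover in Kathmandu → 6:21 PM UTC.
Add 8 hours 38 minutes leg 2 → 2:59 AM UTC (Aug 7).
Add 3 hours 13 minutes layover in Bucharest → 6:12 AM UTC.
Add 11 hours 16 minutes leg 3 → 5:28 PM UTC.
Varnholm is UTC−1:00, so local arrival = 5:28 PM − 1:00 = 4:28 PM on Aug 7.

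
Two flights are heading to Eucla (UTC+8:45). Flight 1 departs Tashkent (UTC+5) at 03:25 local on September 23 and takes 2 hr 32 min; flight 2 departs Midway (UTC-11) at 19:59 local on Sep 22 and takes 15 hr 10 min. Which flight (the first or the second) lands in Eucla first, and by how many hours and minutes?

Flight 1 in UTC: 03:25 − 5:00 = 22:25 on Sep 22.
+2 hours and 32 minutes → arrive 00:57 UTC on Sep 23.
Flight 2 in UTC: 19:59 + 11:00 = 06:59 on Sep 23.
+15 hours 10 minutes → arrive 22:09 UTC on Sep 23.
Flight 1 lands earlier by 21 hours 12 minutes.

the first, by 21 hours 12 minutes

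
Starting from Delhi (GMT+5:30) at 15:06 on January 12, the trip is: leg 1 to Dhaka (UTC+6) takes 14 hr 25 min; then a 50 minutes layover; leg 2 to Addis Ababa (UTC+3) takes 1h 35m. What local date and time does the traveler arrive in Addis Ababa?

Convert departure to UTC: 15:06 − 5:30 = 09:36 UTC on Jan 12.
Add 14 hours and 25 minutes leg 1 → 00:01 UTC (Jan 13).
Add 50 minutes layover in Dhaka → 00:51 UTC.
Add 1 hour and 35 minutes leg 2 → 02:26 UTC.
Addis Ababa is UTC+3:00, so local arrival = 02:26 + 3:00 = 05:26 on Jan 13.

05:26 on January 13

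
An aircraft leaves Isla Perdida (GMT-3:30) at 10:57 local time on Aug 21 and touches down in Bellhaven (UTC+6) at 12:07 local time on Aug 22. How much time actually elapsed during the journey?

15 hours 40 minutes

Departure in UTC: 10:57 + 3:30 = 14:27 on Aug 21.
Arrival in UTC: 12:07 − 6:00 = 06:07 on Aug 22.
Elapsed = 06:07 − 14:27 (+1 day) = 15 hours 40 minutes.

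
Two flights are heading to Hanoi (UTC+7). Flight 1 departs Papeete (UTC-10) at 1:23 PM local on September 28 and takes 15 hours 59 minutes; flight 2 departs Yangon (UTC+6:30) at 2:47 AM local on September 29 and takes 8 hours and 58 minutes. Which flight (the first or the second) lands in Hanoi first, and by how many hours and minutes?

Flight 1 in UTC: 1:23 PM + 10:00 = 11:23 PM on Sep 28.
+15 hours 59 minutes → arrive 3:22 PM UTC on Sep 29.
Flight 2 in UTC: 2:47 AM − 6:30 = 8:17 PM on Sep 28.
+8 hours 58 minutes → arrive 5:15 AM UTC on Sep 29.
Flight 2 lands earlier by 10 hours 7 minutes.

the second, by 10 hours 7 minutes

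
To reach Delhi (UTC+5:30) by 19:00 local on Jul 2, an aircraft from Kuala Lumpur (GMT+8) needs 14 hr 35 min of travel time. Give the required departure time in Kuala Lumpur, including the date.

Target arrival in UTC: 19:00 − 5:30 = 13:30 on Jul 2.
Subtract 14 hours and 35 minutes → departure 22:55 UTC on Jul 1.
Kuala Lumpur is UTC+8:00: 22:55 + 8:00 = 06:55 on Jul 2.

06:55 on July 2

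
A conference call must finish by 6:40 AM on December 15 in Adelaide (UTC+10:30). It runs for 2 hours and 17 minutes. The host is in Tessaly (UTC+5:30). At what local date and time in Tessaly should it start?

11:23 PM on December 14

Target end time in UTC: 6:40 AM − 10:30 = 8:10 PM on Dec 14.
Subtract 2 hours and 17 minutes → start 5:53 PM UTC on Dec 14.
Tessaly is UTC+5:30: 5:53 PM + 5:30 = 11:23 PM on Dec 14.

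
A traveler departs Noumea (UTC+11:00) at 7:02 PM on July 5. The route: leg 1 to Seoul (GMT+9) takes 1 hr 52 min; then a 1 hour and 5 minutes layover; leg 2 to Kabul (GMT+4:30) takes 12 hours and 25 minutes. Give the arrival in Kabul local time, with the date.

Convert departure to UTC: 7:02 PM − 11:00 = 8:02 AM UTC on Jul 5.
Add 1 hour 52 minutes leg 1 → 9:54 AM UTC.
Add 1 hour 5 minutes layover in Seoul → 10:59 AM UTC.
Add 12 hours 25 minutes leg 2 → 11:24 PM UTC.
Kabul is UTC+4:30, so local arrival = 11:24 PM + 4:30 = 3:54 AM on Jul 6.

3:54 AM on July 6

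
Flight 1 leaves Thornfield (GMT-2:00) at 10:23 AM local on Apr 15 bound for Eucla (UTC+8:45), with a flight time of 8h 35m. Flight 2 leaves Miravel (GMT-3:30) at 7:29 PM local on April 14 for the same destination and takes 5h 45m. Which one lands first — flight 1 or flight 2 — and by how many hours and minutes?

Flight 1 in UTC: 10:23 AM + 2:00 = 12:23 PM on Apr 15.
+8 hours and 35 minutes → arrive 8:58 PM UTC on Apr 15.
Flight 2 in UTC: 7:29 PM + 3:30 = 10:59 PM on Apr 14.
+5 hours and 45 minutes → arrive 4:44 AM UTC on Apr 15.
Flight 2 lands earlier by 16 hours 14 minutes.

the second, by 16 hours 14 minutes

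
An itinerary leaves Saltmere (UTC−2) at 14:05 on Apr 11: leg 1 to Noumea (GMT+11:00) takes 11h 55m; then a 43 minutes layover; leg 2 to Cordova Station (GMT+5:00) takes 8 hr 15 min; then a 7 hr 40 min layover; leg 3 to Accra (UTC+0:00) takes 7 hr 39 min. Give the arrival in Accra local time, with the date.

04:17 on Apr 13

Convert departure to UTC: 14:05 + 2:00 = 16:05 UTC on Apr 11.
Add 11 hours and 55 minutes leg 1 → 04:00 UTC (Apr 12).
Add 43 minutes layover in Noumea → 04:43 UTC.
Add 8 hours and 15 minutes leg 2 → 12:58 UTC.
Add 7 hours 40 minutes layover in Cordova Station → 20:38 UTC.
Add 7 hours and 39 minutes leg 3 → 04:17 UTC (Apr 13).
Accra is UTC+0, so local arrival is the same: 04:17 on Apr 13.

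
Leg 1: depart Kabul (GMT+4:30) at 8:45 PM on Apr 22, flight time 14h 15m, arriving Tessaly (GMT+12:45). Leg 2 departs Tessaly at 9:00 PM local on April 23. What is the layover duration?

Convert departure to UTC: 8:45 PM − 4:30 = 4:15 PM UTC on Apr 22.
Add 14 hours and 15 minutes flight time → 6:30 AM UTC (Apr 23).
Tessaly is UTC+12:45, so local arrival = 6:30 AM + 12:45 = 7:15 PM on Apr 23.
Layover = 9:00 PM − 7:15 PM = 1 hour 45 minutes.

1 hour 45 minutes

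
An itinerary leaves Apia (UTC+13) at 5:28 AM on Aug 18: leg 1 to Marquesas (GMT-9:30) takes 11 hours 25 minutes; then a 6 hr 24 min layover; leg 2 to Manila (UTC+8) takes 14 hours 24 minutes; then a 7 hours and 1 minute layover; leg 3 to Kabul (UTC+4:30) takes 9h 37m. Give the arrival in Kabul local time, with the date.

9:49 PM on August 19

Convert departure to UTC: 5:28 AM − 13:00 = 4:28 PM UTC on Aug 17.
Add 11 hours 25 minutes leg 1 → 3:53 AM UTC (Aug 18).
Add 6 hours 24 minutes layover in Marquesas → 10:17 AM UTC.
Add 14 hours 24 minutes leg 2 → 12:41 AM UTC (Aug 19).
Add 7 hours and 1 minute layover in Manila → 7:42 AM UTC.
Add 9 hours 37 minutes leg 3 → 5:19 PM UTC.
Kabul is UTC+4:30, so local arrival = 5:19 PM + 4:30 = 9:49 PM on Aug 19.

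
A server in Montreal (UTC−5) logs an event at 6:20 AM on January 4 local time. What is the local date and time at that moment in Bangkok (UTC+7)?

In UTC: 6:20 AM + 5:00 = 11:20 AM on Jan 4.
Bangkok is UTC+7:00: 11:20 AM + 7:00 = 6:20 PM on Jan 4.

6:20 PM on January 4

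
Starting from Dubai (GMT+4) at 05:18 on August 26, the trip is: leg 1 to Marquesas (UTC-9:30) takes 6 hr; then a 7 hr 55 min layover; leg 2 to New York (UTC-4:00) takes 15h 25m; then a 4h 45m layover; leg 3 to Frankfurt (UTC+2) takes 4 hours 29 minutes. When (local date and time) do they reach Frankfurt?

17:52 on Aug 27

Convert departure to UTC: 05:18 − 4:00 = 01:18 UTC on Aug 26.
Add 6 hours leg 1 → 07:18 UTC.
Add 7 hours and 55 minutes layover in Marquesas → 15:13 UTC.
Add 15 hours 25 minutes leg 2 → 06:38 UTC (Aug 27).
Add 4 hours and 45 minutes layover in New York → 11:23 UTC.
Add 4 hours 29 minutes leg 3 → 15:52 UTC.
Frankfurt is UTC+2:00, so local arrival = 15:52 + 2:00 = 17:52 on Aug 27.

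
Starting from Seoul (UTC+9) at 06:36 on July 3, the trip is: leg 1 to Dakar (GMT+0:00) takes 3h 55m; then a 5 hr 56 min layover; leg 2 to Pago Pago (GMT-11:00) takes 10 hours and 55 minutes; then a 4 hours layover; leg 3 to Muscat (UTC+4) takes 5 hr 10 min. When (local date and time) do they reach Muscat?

07:32 on July 4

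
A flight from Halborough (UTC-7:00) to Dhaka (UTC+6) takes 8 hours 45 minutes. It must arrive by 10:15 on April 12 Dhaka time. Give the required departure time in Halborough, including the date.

12:30 on April 11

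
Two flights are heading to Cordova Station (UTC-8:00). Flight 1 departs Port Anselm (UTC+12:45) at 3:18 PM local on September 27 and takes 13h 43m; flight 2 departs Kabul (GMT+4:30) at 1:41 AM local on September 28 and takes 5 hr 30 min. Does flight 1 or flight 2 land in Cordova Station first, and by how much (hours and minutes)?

the first, by 10 hours 25 minutes

Flight 1 in UTC: 3:18 PM − 12:45 = 2:33 AM on Sep 27.
+13 hours and 43 minutes → arrive 4:16 PM UTC on Sep 27.
Flight 2 in UTC: 1:41 AM − 4:30 = 9:11 PM on Sep 27.
+5 hours and 30 minutes → arrive 2:41 AM UTC on Sep 28.
Flight 1 lands earlier by 10 hours 25 minutes.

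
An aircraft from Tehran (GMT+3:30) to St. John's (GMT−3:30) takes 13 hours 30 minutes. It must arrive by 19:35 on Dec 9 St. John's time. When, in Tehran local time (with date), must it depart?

Target arrival in UTC: 19:35 + 3:30 = 23:05 on Dec 9.
Subtract 13 hours and 30 minutes → departure 09:35 UTC on Dec 9.
Tehran is UTC+3:30: 09:35 + 3:30 = 13:05 on Dec 9.

13:05 on Dec 9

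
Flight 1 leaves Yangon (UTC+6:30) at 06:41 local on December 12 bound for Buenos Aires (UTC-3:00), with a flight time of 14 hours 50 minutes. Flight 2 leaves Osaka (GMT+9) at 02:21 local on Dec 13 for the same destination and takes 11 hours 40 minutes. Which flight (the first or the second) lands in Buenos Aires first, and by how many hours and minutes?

the first, by 14 hours

Flight 1 in UTC: 06:41 − 6:30 = 00:11 on Dec 12.
+14 hours 50 minutes → arrive 15:01 UTC on Dec 12.
Flight 2 in UTC: 02:21 − 9:00 = 17:21 on Dec 12.
+11 hours and 40 minutes → arrive 05:01 UTC on Dec 13.
Flight 1 lands earlier by 14 hours.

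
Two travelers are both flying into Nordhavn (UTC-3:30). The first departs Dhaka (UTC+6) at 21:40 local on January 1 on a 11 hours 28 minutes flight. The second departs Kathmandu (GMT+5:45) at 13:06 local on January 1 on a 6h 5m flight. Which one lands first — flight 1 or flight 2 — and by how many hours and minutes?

Flight 1 in UTC: 21:40 − 6:00 = 15:40 on Jan 1.
+11 hours and 28 minutes → arrive 03:08 UTC on Jan 2.
Flight 2 in UTC: 13:06 − 5:45 = 07:21 on Jan 1.
+6 hours and 5 minutes → arrive 13:26 UTC on Jan 1.
Flight 2 lands earlier by 13 hours 42 minutes.

the second, by 13 hours 42 minutes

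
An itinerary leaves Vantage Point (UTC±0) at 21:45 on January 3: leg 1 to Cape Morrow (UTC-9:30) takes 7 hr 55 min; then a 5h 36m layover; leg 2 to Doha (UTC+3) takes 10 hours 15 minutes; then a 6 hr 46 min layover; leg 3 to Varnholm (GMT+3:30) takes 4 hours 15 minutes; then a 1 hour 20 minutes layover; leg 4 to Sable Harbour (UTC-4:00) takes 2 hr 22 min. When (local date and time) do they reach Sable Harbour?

08:14 on January 5

Vantage Point is at UTC+0, so departure is already 21:45 UTC on Jan 3.
Add 7 hours 55 minutes leg 1 → 05:40 UTC (Jan 4).
Add 5 hours and 36 minutes layover in Cape Morrow → 11:16 UTC.
Add 10 hours 15 minutes leg 2 → 21:31 UTC.
Add 6 hours and 46 minutes layover in Doha → 04:17 UTC (Jan 5).
Add 4 hours 15 minutes leg 3 → 08:32 UTC.
Add 1 hour and 20 minutes layover in Varnholm → 09:52 UTC.
Add 2 hours 22 minutes leg 4 → 12:14 UTC.
Sable Harbour is UTC−4:00, so local arrival = 12:14 − 4:00 = 08:14 on Jan 5.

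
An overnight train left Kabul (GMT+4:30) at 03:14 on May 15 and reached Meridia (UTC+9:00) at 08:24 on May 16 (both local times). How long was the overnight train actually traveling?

24 hours 40 minutes

Departure in UTC: 03:14 − 4:30 = 22:44 on May 14.
Arrival in UTC: 08:24 − 9:00 = 23:24 on May 15.
Elapsed = 23:24 − 22:44 (+1 day) = 24 hours 40 minutes.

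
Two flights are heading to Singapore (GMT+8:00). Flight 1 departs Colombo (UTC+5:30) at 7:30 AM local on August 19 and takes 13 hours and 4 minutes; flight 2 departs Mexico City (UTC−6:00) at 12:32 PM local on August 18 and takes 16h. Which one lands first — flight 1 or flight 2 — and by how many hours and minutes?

Flight 1 in UTC: 7:30 AM − 5:30 = 2:00 AM on Aug 19.
+13 hours 4 minutes → arrive 3:04 PM UTC on Aug 19.
Flight 2 in UTC: 12:32 PM + 6:00 = 6:32 PM on Aug 18.
+16 hours → arrive 10:32 AM UTC on Aug 19.
Flight 2 lands earlier by 4 hours 32 minutes.

the second, by 4 hours 32 minutes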